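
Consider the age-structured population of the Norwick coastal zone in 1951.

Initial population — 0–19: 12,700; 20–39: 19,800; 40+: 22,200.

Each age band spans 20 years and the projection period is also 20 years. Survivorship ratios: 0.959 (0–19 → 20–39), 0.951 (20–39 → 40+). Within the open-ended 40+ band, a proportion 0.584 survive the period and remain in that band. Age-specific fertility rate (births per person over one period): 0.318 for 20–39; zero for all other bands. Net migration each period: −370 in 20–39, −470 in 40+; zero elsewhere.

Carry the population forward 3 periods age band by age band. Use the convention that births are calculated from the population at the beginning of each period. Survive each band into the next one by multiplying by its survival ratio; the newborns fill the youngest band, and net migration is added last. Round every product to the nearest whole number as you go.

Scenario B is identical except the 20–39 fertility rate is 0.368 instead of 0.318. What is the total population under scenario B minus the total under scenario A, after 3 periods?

Period 1:
Births: 19800 * 0.318 = 6296
20–39: 12700 * 0.959 = 12179
40+: 19800 * 0.951 + 22200 * 0.584 = 18830 + 12965 = 31795
Net migration: 20–39 − 370 → 11809; 40+ − 470 → 31325
Population now: 0–19=6296, 20–39=11809, 40+=31325
Period 2:
Births: 11809 * 0.318 = 3755
20–39: 6296 * 0.959 = 6038
40+: 11809 * 0.951 + 31325 * 0.584 = 11230 + 18294 = 29524
Net migration: 20–39 − 370 → 5668; 40+ − 470 → 29054
Population now: 0–19=3755, 20–39=5668, 40+=29054
Period 3:
Births: 5668 * 0.318 = 1802
20–39: 3755 * 0.959 = 3601
40+: 5668 * 0.951 + 29054 * 0.584 = 5390 + 16968 = 22358
Net migration: 20–39 − 370 → 3231; 40+ − 470 → 21888
Population now: 0–19=1802, 20–39=3231, 40+=21888
Scenario A total after 3 periods: 26921
Scenario B projection —
Period 1:
Births: 19800 * 0.368 = 7286
20–39: 12700 * 0.959 = 12179
40+: 19800 * 0.951 + 22200 * 0.584 = 18830 + 12965 = 31795
Net migration: 20–39 − 370 → 11809; 40+ − 470 → 31325
Population now: 0–19=7286, 20–39=11809, 40+=31325
Period 2:
Births: 11809 * 0.368 = 4346
20–39: 7286 * 0.959 = 6987
40+: 11809 * 0.951 + 31325 * 0.584 = 11230 + 18294 = 29524
Net migration: 20–39 − 370 → 6617; 40+ − 470 → 29054
Population now: 0–19=4346, 20–39=6617, 40+=29054
Period 3:
Births: 6617 * 0.368 = 2435
20–39: 4346 * 0.959 = 4168
40+: 6617 * 0.951 + 29054 * 0.584 = 6293 + 16968 = 23261
Net migration: 20–39 − 370 → 3798; 40+ − 470 → 22791
Population now: 0–19=2435, 20–39=3798, 40+=22791
Scenario B total after 3 periods: 29024
Difference B − A = 29024 − 26921 = 2103

2103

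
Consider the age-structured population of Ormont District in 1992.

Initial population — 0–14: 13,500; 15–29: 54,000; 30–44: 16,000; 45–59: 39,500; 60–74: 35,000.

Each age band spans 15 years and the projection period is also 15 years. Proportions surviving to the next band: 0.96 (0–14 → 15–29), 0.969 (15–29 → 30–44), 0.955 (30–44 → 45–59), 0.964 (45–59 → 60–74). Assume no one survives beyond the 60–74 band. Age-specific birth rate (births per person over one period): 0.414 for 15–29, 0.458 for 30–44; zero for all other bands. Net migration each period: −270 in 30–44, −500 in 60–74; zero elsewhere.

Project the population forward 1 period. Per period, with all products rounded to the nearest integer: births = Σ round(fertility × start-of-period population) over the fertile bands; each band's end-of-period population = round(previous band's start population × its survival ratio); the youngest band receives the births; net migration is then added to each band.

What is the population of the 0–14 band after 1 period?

(Groups numbered youngest = 1 to oldest = 5.)
— Period 1 —
Births: 54000 * 0.414 = 22356, 16000 * 0.458 = 7328 → total 29684
Group 2: 13500 * 0.96 = 12960
Group 3: 54000 * 0.969 = 52326
Group 4: 16000 * 0.955 = 15280
Group 5: 39500 * 0.964 = 38078
Net migration: Group 3 − 270 → 52056; Group 5 − 500 → 37578
Population now: 0–14=29684, 15–29=12960, 30–44=52056, 45–59=15280, 60–74=37578

29684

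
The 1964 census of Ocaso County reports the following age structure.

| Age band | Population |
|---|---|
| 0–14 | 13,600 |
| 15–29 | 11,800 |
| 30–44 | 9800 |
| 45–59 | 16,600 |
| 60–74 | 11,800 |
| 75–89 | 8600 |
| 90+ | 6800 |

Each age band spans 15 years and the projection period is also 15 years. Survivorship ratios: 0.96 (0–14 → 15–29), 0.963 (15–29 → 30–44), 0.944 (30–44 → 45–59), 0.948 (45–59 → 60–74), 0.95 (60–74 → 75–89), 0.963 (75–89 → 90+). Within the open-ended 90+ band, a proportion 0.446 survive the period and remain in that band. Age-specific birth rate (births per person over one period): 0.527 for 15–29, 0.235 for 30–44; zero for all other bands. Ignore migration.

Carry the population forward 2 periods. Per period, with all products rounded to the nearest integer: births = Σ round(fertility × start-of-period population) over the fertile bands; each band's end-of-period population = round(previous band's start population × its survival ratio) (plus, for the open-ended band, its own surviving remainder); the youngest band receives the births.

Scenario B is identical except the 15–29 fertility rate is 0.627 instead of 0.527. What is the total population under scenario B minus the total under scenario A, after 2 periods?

2438

Period 1.
Births: 11800 × 0.527 = 6219 ; 9800 × 0.235 = 2303 → total 8522
15–29: 13600 × 0.96 = 13056
30–44: 11800 × 0.963 = 11363
45–59: 9800 × 0.944 = 9251
60–74: 16600 × 0.948 = 15737
75–89: 11800 × 0.95 = 11210
90+: 8600 × 0.963 + 6800 × 0.446 = 8282 + 3033 = 11315
End of period: [8522, 13056, 11363, 9251, 15737, 11210, 11315]
Period 2.
Births: 13056 × 0.527 = 6881 ; 11363 × 0.235 = 2670 → total 9551
15–29: 8522 × 0.96 = 8181
30–44: 13056 × 0.963 = 12573
45–59: 11363 × 0.944 = 10727
60–74: 9251 × 0.948 = 8770
75–89: 15737 × 0.95 = 14950
90+: 11210 × 0.963 + 11315 × 0.446 = 10795 + 5046 = 15841
End of period: [9551, 8181, 12573, 10727, 8770, 14950, 15841]
Scenario A total after 2 periods: 80593
Scenario B projection —
Period 1.
Births: 11800 × 0.627 = 7399 ; 9800 × 0.235 = 2303 → total 9702
15–29: 13600 × 0.96 = 13056
30–44: 11800 × 0.963 = 11363
45–59: 9800 × 0.944 = 9251
60–74: 16600 × 0.948 = 15737
75–89: 11800 × 0.95 = 11210
90+: 8600 × 0.963 + 6800 × 0.446 = 8282 + 3033 = 11315
End of period: [9702, 13056, 11363, 9251, 15737, 11210, 11315]
Period 2.
Births: 13056 × 0.627 = 8186 ; 11363 × 0.235 = 2670 → total 10856
15–29: 9702 × 0.96 = 9314
30–44: 13056 × 0.963 = 12573
45–59: 11363 × 0.944 = 10727
60–74: 9251 × 0.948 = 8770
75–89: 15737 × 0.95 = 14950
90+: 11210 × 0.963 + 11315 × 0.446 = 10795 + 5046 = 15841
End of period: [10856, 9314, 12573, 10727, 8770, 14950, 15841]
Scenario B total after 2 periods: 83031
Difference B − A = 83031 − 80593 = 2438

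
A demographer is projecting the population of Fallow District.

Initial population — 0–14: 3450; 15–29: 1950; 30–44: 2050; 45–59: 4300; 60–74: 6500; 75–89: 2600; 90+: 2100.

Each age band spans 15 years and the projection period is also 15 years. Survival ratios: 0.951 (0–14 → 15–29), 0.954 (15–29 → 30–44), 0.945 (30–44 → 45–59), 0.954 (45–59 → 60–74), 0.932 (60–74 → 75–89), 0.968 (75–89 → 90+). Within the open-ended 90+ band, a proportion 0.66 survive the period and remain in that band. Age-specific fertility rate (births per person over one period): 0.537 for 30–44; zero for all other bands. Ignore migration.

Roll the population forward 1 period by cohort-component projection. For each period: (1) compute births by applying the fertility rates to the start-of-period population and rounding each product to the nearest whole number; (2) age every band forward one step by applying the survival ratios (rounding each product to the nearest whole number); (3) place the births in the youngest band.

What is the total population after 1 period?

Numbering the bands 1..7 from youngest to oldest:
Period 1.
Births: 2050 * 0.537 = 1101
Band 2: 3450 * 0.951 = 3281
Band 3: 1950 * 0.954 = 1860
Band 4: 2050 * 0.945 = 1937
Band 5: 4300 * 0.954 = 4102
Band 6: 6500 * 0.932 = 6058
Band 7: 2600 * 0.968 + 2100 * 0.66 = 2517 + 1386 = 3903
End of period: [1101, 3281, 1860, 1937, 4102, 6058, 3903]
Total after period 1: 1101 + 3281 + 1860 + 1937 + 4102 + 6058 + 3903 = 22242

22242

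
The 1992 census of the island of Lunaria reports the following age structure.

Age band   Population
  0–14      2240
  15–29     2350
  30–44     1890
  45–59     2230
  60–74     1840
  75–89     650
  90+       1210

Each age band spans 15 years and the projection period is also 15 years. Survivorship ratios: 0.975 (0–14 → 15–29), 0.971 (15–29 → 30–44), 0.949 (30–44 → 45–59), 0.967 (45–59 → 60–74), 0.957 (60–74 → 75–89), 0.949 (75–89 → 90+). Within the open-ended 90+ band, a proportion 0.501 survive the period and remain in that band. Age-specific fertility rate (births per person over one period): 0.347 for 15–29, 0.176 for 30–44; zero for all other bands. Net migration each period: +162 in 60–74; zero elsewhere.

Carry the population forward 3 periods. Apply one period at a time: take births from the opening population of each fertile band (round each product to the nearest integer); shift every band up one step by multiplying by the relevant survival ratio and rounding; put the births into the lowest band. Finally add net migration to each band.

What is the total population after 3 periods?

— Period 1 —
Births: 2350 × 0.347 = 815  |  1890 × 0.176 = 333 — total 1148
15–29: 2240 × 0.975 = 2184
30–44: 2350 × 0.971 = 2282
45–59: 1890 × 0.949 = 1794
60–74: 2230 × 0.967 = 2156
75–89: 1840 × 0.957 = 1761
90+: 650 × 0.949 + 1210 × 0.501 = 617 + 606 = 1223
Net migration: 60–74 + 162 → 2318
Population now: 0–14=1148, 15–29=2184, 30–44=2282, 45–59=1794, 60–74=2318, 75–89=1761, 90+=1223
— Period 2 —
Births: 2184 × 0.347 = 758  |  2282 × 0.176 = 402 — total 1160
15–29: 1148 × 0.975 = 1119
30–44: 2184 × 0.971 = 2121
45–59: 2282 × 0.949 = 2166
60–74: 1794 × 0.967 = 1735
75–89: 2318 × 0.957 = 2218
90+: 1761 × 0.949 + 1223 × 0.501 = 1671 + 613 = 2284
Net migration: 60–74 + 162 → 1897
Population now: 0–14=1160, 15–29=1119, 30–44=2121, 45–59=2166, 60–74=1897, 75–89=2218, 90+=2284
— Period 3 —
Births: 1119 × 0.347 = 388  |  2121 × 0.176 = 373 — total 761
15–29: 1160 × 0.975 = 1131
30–44: 1119 × 0.971 = 1087
45–59: 2121 × 0.949 = 2013
60–74: 2166 × 0.967 = 2095
75–89: 1897 × 0.957 = 1815
90+: 2218 × 0.949 + 2284 × 0.501 = 2105 + 1144 = 3249
Net migration: 60–74 + 162 → 2257
Population now: 0–14=761, 15–29=1131, 30–44=1087, 45–59=2013, 60–74=2257, 75–89=1815, 90+=3249
Total after period 3: 761 + 1131 + 1087 + 2013 + 2257 + 1815 + 3249 = 12313

12313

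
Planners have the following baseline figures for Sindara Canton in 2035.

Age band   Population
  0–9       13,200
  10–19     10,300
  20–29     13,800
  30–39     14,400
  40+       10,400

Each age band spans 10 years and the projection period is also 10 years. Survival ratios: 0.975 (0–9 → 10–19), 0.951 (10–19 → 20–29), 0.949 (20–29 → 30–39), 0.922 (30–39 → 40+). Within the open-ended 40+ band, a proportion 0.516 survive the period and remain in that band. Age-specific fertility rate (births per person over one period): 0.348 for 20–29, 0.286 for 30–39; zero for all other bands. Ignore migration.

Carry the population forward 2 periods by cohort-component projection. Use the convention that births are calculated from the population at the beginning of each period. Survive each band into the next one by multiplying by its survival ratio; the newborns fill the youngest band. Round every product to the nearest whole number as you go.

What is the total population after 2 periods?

Call the groups 1 to 5, youngest first.
After projecting period 1:
Births: 13800 × 0.348 = 4802 ; 14400 × 0.286 = 4118 — total 8920
Group 2: 13200 × 0.975 = 12870
Group 3: 10300 × 0.951 = 9795
Group 4: 13800 × 0.949 = 13096
Group 5: 14400 × 0.922 + 10400 × 0.516 = 13277 + 5366 = 18643
Giving 8920 / 12870 / 9795 / 13096 / 18643.
After projecting period 2:
Births: 9795 × 0.348 = 3409 ; 13096 × 0.286 = 3745 — total 7154
Group 2: 8920 × 0.975 = 8697
Group 3: 12870 × 0.951 = 12239
Group 4: 9795 × 0.949 = 9295
Group 5: 13096 × 0.922 + 18643 × 0.516 = 12075 + 9620 = 21695
Giving 7154 / 8697 / 12239 / 9295 / 21695.
Total after period 2: 7154 + 8697 + 12239 + 9295 + 21695 = 59080

59080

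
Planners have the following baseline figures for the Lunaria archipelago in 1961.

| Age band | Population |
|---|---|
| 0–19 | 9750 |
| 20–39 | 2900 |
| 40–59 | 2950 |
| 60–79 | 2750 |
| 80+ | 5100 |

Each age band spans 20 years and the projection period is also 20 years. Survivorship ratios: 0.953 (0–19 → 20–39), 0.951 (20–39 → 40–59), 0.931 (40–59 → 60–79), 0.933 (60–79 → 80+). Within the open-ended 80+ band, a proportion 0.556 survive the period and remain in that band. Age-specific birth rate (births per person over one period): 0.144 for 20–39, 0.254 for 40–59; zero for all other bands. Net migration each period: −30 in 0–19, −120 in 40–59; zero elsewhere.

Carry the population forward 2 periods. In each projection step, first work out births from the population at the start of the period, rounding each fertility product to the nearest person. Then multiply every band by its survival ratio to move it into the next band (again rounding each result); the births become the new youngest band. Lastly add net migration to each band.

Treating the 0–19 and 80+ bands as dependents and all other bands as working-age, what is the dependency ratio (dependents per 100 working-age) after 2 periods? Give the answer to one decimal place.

61.5

— Period 1 —
Births: 2900 × 0.144 = 418, 2950 × 0.254 = 749 → 1167
20–39: 9750 × 0.953 = 9292
40–59: 2900 × 0.951 = 2758
60–79: 2950 × 0.931 = 2746
80+: 2750 × 0.933 + 5100 × 0.556 = 2566 + 2836 = 5402
Net migration: 0–19 − 30 → 1137; 40–59 − 120 → 2638
→ [1137, 9292, 2638, 2746, 5402]
— Period 2 —
Births: 9292 × 0.144 = 1338, 2638 × 0.254 = 670 → 2008
20–39: 1137 × 0.953 = 1084
40–59: 9292 × 0.951 = 8837
60–79: 2638 × 0.931 = 2456
80+: 2746 × 0.933 + 5402 × 0.556 = 2562 + 3004 = 5566
Net migration: 0–19 − 30 → 1978; 40–59 − 120 → 8717
→ [1978, 1084, 8717, 2456, 5566]
Dependents (band 0–19 + band 80+) = 1978 + 5566 = 7544; working-age = 12257; ratio = 7544/12257 × 100 = 61.5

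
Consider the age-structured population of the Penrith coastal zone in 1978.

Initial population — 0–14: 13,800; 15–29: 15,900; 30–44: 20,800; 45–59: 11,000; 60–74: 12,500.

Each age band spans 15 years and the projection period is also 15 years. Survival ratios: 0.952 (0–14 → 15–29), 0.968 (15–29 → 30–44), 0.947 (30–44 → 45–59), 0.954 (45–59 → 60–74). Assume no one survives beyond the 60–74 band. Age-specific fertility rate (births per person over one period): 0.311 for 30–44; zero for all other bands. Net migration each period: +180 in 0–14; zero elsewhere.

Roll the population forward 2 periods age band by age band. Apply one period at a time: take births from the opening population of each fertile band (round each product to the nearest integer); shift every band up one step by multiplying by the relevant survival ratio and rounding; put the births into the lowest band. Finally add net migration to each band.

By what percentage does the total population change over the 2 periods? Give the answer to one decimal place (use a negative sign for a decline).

-22.5

[period 1]
Births: 20800 × 0.311 = 6469
15–29: 13800 × 0.952 = 13138
30–44: 15900 × 0.968 = 15391
45–59: 20800 × 0.947 = 19698
60–74: 11000 × 0.954 = 10494
Net migration: 0–14 + 180 → 6649
End of period: [6649, 13138, 15391, 19698, 10494]
[period 2]
Births: 15391 × 0.311 = 4787
15–29: 6649 × 0.952 = 6330
30–44: 13138 × 0.968 = 12718
45–59: 15391 × 0.947 = 14575
60–74: 19698 × 0.954 = 18792
Net migration: 0–14 + 180 → 4967
End of period: [4967, 6330, 12718, 14575, 18792]
Total: 74000 → 57382; change = -16618; percentage change = -22.5%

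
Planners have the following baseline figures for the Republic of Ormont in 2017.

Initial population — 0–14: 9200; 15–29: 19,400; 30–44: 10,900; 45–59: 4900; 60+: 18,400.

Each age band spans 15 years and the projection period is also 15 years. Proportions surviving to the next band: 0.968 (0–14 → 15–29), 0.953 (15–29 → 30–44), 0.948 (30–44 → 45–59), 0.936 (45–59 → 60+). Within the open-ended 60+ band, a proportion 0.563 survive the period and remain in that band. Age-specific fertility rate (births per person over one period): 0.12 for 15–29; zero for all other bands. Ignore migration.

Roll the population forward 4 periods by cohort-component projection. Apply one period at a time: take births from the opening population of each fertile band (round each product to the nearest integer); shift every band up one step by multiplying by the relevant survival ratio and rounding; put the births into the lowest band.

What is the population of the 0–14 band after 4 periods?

124

Call the groups 1 to 5, youngest first.
After projecting period 1:
Births: 19400 * 0.12 = 2328
Group 2: 9200 * 0.968 = 8906
Group 3: 19400 * 0.953 = 18488
Group 4: 10900 * 0.948 = 10333
Group 5: 4900 * 0.936 + 18400 * 0.563 = 4586 + 10359 = 14945
End of period: [2328, 8906, 18488, 10333, 14945]
After projecting period 2:
Births: 8906 * 0.12 = 1069
Group 2: 2328 * 0.968 = 2254
Group 3: 8906 * 0.953 = 8487
Group 4: 18488 * 0.948 = 17527
Group 5: 10333 * 0.936 + 14945 * 0.563 = 9672 + 8414 = 18086
End of period: [1069, 2254, 8487, 17527, 18086]
After projecting period 3:
Births: 2254 * 0.12 = 270
Group 2: 1069 * 0.968 = 1035
Group 3: 2254 * 0.953 = 2148
Group 4: 8487 * 0.948 = 8046
Group 5: 17527 * 0.936 + 18086 * 0.563 = 16405 + 10182 = 26587
End of period: [270, 1035, 2148, 8046, 26587]
After projecting period 4:
Births: 1035 * 0.12 = 124
Group 2: 270 * 0.968 = 261
Group 3: 1035 * 0.953 = 986
Group 4: 2148 * 0.948 = 2036
Group 5: 8046 * 0.936 + 26587 * 0.563 = 7531 + 14968 = 22499
End of period: [124, 261, 986, 2036, 22499]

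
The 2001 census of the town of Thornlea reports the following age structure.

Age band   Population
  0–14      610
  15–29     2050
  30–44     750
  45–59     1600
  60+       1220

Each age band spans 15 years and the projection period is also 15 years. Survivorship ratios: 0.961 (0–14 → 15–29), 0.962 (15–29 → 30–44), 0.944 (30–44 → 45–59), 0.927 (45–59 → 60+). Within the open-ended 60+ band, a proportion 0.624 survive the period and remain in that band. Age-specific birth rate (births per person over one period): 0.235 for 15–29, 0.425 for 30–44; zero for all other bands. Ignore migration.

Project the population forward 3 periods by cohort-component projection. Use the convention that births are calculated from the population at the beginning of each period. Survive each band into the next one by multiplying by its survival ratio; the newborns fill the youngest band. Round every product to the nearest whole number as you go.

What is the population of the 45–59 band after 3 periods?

532

Let group 1 be 0–14 through group 5 = 60+.
[period 1]
Births: 2050 × 0.235 = 482 ; 750 × 0.425 = 319 → 801
Group 2: 610 × 0.961 = 586
Group 3: 2050 × 0.962 = 1972
Group 4: 750 × 0.944 = 708
Group 5: 1600 × 0.927 + 1220 × 0.624 = 1483 + 761 = 2244
Population now: 0–14=801, 15–29=586, 30–44=1972, 45–59=708, 60+=2244
[period 2]
Births: 586 × 0.235 = 138 ; 1972 × 0.425 = 838 → 976
Group 2: 801 × 0.961 = 770
Group 3: 586 × 0.962 = 564
Group 4: 1972 × 0.944 = 1862
Group 5: 708 × 0.927 + 2244 × 0.624 = 656 + 1400 = 2056
Population now: 0–14=976, 15–29=770, 30–44=564, 45–59=1862, 60+=2056
[period 3]
Births: 770 × 0.235 = 181 ; 564 × 0.425 = 240 → 421
Group 2: 976 × 0.961 = 938
Group 3: 770 × 0.962 = 741
Group 4: 564 × 0.944 = 532
Group 5: 1862 × 0.927 + 2056 × 0.624 = 1726 + 1283 = 3009
Population now: 0–14=421, 15–29=938, 30–44=741, 45–59=532, 60+=3009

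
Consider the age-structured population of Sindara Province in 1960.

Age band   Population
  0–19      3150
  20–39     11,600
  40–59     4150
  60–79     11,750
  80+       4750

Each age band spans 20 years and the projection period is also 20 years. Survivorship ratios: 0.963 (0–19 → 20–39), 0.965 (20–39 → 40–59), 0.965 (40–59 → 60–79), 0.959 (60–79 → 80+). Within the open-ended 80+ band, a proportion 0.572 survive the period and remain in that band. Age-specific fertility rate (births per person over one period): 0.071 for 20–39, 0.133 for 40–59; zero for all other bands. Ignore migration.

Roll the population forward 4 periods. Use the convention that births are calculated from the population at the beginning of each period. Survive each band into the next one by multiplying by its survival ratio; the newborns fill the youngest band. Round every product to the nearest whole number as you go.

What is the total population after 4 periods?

16078

Let group 1 be 0–19 through group 5 = 80+.
[period 1]
Births: 11600 * 0.071 = 824  |  4150 * 0.133 = 552 — total 1376
Group 2: 3150 * 0.963 = 3033
Group 3: 11600 * 0.965 = 11194
Group 4: 4150 * 0.965 = 4005
Group 5: 11750 * 0.959 + 4750 * 0.572 = 11268 + 2717 = 13985
End of period: [1376, 3033, 11194, 4005, 13985]
[period 2]
Births: 3033 * 0.071 = 215  |  11194 * 0.133 = 1489 — total 1704
Group 2: 1376 * 0.963 = 1325
Group 3: 3033 * 0.965 = 2927
Group 4: 11194 * 0.965 = 10802
Group 5: 4005 * 0.959 + 13985 * 0.572 = 3841 + 7999 = 11840
End of period: [1704, 1325, 2927, 10802, 11840]
[period 3]
Births: 1325 * 0.071 = 94  |  2927 * 0.133 = 389 — total 483
Group 2: 1704 * 0.963 = 1641
Group 3: 1325 * 0.965 = 1279
Group 4: 2927 * 0.965 = 2825
Group 5: 10802 * 0.959 + 11840 * 0.572 = 10359 + 6772 = 17131
End of period: [483, 1641, 1279, 2825, 17131]
[period 4]
Births: 1641 * 0.071 = 117  |  1279 * 0.133 = 170 — total 287
Group 2: 483 * 0.963 = 465
Group 3: 1641 * 0.965 = 1584
Group 4: 1279 * 0.965 = 1234
Group 5: 2825 * 0.959 + 17131 * 0.572 = 2709 + 9799 = 12508
End of period: [287, 465, 1584, 1234, 12508]
Total after period 4: 287 + 465 + 1584 + 1234 + 12508 = 16078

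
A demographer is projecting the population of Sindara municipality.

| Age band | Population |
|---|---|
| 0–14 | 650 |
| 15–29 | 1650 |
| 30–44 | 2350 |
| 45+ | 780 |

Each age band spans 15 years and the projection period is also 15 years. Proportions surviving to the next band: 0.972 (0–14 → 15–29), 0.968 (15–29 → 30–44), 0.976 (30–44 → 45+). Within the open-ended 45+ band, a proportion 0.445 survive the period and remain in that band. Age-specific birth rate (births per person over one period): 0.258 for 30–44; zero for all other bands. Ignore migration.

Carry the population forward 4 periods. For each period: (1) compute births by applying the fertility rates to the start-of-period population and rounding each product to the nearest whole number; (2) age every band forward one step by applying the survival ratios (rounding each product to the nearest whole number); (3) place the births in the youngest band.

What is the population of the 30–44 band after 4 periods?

387

[period 1]
Births: 2350 * 0.258 = 606
15–29: 650 * 0.972 = 632
30–44: 1650 * 0.968 = 1597
45+: 2350 * 0.976 + 780 * 0.445 = 2294 + 347 = 2641
End of period: [606, 632, 1597, 2641]
[period 2]
Births: 1597 * 0.258 = 412
15–29: 606 * 0.972 = 589
30–44: 632 * 0.968 = 612
45+: 1597 * 0.976 + 2641 * 0.445 = 1559 + 1175 = 2734
End of period: [412, 589, 612, 2734]
[period 3]
Births: 612 * 0.258 = 158
15–29: 412 * 0.972 = 400
30–44: 589 * 0.968 = 570
45+: 612 * 0.976 + 2734 * 0.445 = 597 + 1217 = 1814
End of period: [158, 400, 570, 1814]
[period 4]
Births: 570 * 0.258 = 147
15–29: 158 * 0.972 = 154
30–44: 400 * 0.968 = 387
45+: 570 * 0.976 + 1814 * 0.445 = 556 + 807 = 1363
End of period: [147, 154, 387, 1363]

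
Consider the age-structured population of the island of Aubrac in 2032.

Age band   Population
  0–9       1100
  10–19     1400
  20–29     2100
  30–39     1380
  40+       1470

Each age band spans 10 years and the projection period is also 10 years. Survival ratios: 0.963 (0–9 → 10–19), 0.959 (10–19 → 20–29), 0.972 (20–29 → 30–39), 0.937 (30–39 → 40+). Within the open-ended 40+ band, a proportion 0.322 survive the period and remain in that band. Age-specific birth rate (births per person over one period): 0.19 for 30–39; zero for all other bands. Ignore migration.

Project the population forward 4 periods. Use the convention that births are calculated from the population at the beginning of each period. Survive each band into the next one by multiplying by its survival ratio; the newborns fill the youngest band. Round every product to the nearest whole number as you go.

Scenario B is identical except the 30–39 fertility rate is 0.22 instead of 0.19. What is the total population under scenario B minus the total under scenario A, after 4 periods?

159

[period 1]
Births: 1380 × 0.19 = 262
10–19: 1100 × 0.963 = 1059
20–29: 1400 × 0.959 = 1343
30–39: 2100 × 0.972 = 2041
40+: 1380 × 0.937 + 1470 × 0.322 = 1293 + 473 = 1766
→ [262, 1059, 1343, 2041, 1766]
[period 2]
Births: 2041 × 0.19 = 388
10–19: 262 × 0.963 = 252
20–29: 1059 × 0.959 = 1016
30–39: 1343 × 0.972 = 1305
40+: 2041 × 0.937 + 1766 × 0.322 = 1912 + 569 = 2481
→ [388, 252, 1016, 1305, 2481]
[period 3]
Births: 1305 × 0.19 = 248
10–19: 388 × 0.963 = 374
20–29: 252 × 0.959 = 242
30–39: 1016 × 0.972 = 988
40+: 1305 × 0.937 + 2481 × 0.322 = 1223 + 799 = 2022
→ [248, 374, 242, 988, 2022]
[period 4]
Births: 988 × 0.19 = 188
10–19: 248 × 0.963 = 239
20–29: 374 × 0.959 = 359
30–39: 242 × 0.972 = 235
40+: 988 × 0.937 + 2022 × 0.322 = 926 + 651 = 1577
→ [188, 239, 359, 235, 1577]
Scenario A total after 4 periods: 2598
Scenario B projection —
[period 1]
Births: 1380 × 0.22 = 304
10–19: 1100 × 0.963 = 1059
20–29: 1400 × 0.959 = 1343
30–39: 2100 × 0.972 = 2041
40+: 1380 × 0.937 + 1470 × 0.322 = 1293 + 473 = 1766
→ [304, 1059, 1343, 2041, 1766]
[period 2]
Births: 2041 × 0.22 = 449
10–19: 304 × 0.963 = 293
20–29: 1059 × 0.959 = 1016
30–39: 1343 × 0.972 = 1305
40+: 2041 × 0.937 + 1766 × 0.322 = 1912 + 569 = 2481
→ [449, 293, 1016, 1305, 2481]
[period 3]
Births: 1305 × 0.22 = 287
10–19: 449 × 0.963 = 432
20–29: 293 × 0.959 = 281
30–39: 1016 × 0.972 = 988
40+: 1305 × 0.937 + 2481 × 0.322 = 1223 + 799 = 2022
→ [287, 432, 281, 988, 2022]
[period 4]
Births: 988 × 0.22 = 217
10–19: 287 × 0.963 = 276
20–29: 432 × 0.959 = 414
30–39: 281 × 0.972 = 273
40+: 988 × 0.937 + 2022 × 0.322 = 926 + 651 = 1577
→ [217, 276, 414, 273, 1577]
Scenario B total after 4 periods: 2757
Difference B − A = 2757 − 2598 = 159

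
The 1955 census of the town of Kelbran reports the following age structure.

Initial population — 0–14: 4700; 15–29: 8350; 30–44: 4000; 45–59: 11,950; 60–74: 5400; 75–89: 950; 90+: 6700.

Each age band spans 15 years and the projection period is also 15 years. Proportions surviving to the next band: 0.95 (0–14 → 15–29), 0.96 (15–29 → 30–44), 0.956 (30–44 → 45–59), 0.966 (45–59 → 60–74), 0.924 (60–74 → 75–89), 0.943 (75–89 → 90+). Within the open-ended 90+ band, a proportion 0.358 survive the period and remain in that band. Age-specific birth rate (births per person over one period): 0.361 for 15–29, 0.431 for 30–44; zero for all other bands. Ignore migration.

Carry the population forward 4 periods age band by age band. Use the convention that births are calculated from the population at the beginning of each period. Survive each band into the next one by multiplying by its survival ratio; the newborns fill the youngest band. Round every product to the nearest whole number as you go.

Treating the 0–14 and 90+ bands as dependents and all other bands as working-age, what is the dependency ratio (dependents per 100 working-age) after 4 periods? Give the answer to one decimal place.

[period 1]
Births: 8350 * 0.361 = 3014, 4000 * 0.431 = 1724 ⇒ total 4738
15–29: 4700 * 0.95 = 4465
30–44: 8350 * 0.96 = 8016
45–59: 4000 * 0.956 = 3824
60–74: 11950 * 0.966 = 11544
75–89: 5400 * 0.924 = 4990
90+: 950 * 0.943 + 6700 * 0.358 = 896 + 2399 = 3295
→ [4738, 4465, 8016, 3824, 11544, 4990, 3295]
[period 2]
Births: 4465 * 0.361 = 1612, 8016 * 0.431 = 3455 ⇒ total 5067
15–29: 4738 * 0.95 = 4501
30–44: 4465 * 0.96 = 4286
45–59: 8016 * 0.956 = 7663
60–74: 3824 * 0.966 = 3694
75–89: 11544 * 0.924 = 10667
90+: 4990 * 0.943 + 3295 * 0.358 = 4706 + 1180 = 5886
→ [5067, 4501, 4286, 7663, 3694, 10667, 5886]
[period 3]
Births: 4501 * 0.361 = 1625, 4286 * 0.431 = 1847 ⇒ total 3472
15–29: 5067 * 0.95 = 4814
30–44: 4501 * 0.96 = 4321
45–59: 4286 * 0.956 = 4097
60–74: 7663 * 0.966 = 7402
75–89: 3694 * 0.924 = 3413
90+: 10667 * 0.943 + 5886 * 0.358 = 10059 + 2107 = 12166
→ [3472, 4814, 4321, 4097, 7402, 3413, 12166]
[period 4]
Births: 4814 * 0.361 = 1738, 4321 * 0.431 = 1862 ⇒ total 3600
15–29: 3472 * 0.95 = 3298
30–44: 4814 * 0.96 = 4621
45–59: 4321 * 0.956 = 4131
60–74: 4097 * 0.966 = 3958
75–89: 7402 * 0.924 = 6839
90+: 3413 * 0.943 + 12166 * 0.358 = 3218 + 4355 = 7573
→ [3600, 3298, 4621, 4131, 3958, 6839, 7573]
Dependents (band 0–14 + band 90+) = 3600 + 7573 = 11173; working-age = 22847; ratio = 11173/22847 × 100 = 48.9

48.9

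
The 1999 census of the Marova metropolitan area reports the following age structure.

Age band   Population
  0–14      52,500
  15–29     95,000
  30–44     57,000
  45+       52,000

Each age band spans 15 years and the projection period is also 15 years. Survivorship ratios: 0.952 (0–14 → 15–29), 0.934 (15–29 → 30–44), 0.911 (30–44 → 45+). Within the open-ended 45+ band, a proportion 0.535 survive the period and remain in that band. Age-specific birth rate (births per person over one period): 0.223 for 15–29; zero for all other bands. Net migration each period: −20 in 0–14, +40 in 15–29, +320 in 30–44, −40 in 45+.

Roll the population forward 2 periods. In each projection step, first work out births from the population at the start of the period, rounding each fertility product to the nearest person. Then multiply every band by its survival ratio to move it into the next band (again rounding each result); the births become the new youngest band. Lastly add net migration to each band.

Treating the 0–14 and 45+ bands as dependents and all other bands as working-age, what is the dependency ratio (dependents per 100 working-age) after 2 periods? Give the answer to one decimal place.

200.6

Period 1.
Births: 95000 * 0.223 = 21185
15–29: 52500 * 0.952 = 49980
30–44: 95000 * 0.934 = 88730
45+: 57000 * 0.911 + 52000 * 0.535 = 51927 + 27820 = 79747
Net migration: 0–14 − 20 → 21165; 15–29 + 40 → 50020; 30–44 + 320 → 89050; 45+ − 40 → 79707
Population now: 0–14=21165, 15–29=50020, 30–44=89050, 45+=79707
Period 2.
Births: 50020 * 0.223 = 11154
15–29: 21165 * 0.952 = 20149
30–44: 50020 * 0.934 = 46719
45+: 89050 * 0.911 + 79707 * 0.535 = 81125 + 42643 = 123768
Net migration: 0–14 − 20 → 11134; 15–29 + 40 → 20189; 30–44 + 320 → 47039; 45+ − 40 → 123728
Population now: 0–14=11134, 15–29=20189, 30–44=47039, 45+=123728
Dependents (band 0–14 + band 45+) = 11134 + 123728 = 134862; working-age = 67228; ratio = 134862/67228 × 100 = 200.6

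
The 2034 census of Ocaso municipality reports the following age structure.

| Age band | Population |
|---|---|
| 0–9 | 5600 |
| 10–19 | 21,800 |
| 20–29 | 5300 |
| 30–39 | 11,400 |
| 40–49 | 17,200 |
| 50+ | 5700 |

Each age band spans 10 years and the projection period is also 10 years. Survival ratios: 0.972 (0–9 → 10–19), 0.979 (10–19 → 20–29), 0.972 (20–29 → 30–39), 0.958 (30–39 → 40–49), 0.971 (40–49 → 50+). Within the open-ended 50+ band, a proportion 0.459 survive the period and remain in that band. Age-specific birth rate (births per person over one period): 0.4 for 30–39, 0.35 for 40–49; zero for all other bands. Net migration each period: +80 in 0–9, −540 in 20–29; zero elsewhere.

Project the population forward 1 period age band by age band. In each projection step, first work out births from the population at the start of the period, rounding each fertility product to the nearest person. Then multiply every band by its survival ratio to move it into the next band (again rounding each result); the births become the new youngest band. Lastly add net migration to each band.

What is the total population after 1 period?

(Groups numbered youngest = 1 to oldest = 6.)
— Period 1 —
Births: 11400 * 0.4 = 4560, 17200 * 0.35 = 6020 → total 10580
Group 2: 5600 * 0.972 = 5443
Group 3: 21800 * 0.979 = 21342
Group 4: 5300 * 0.972 = 5152
Group 5: 11400 * 0.958 = 10921
Group 6: 17200 * 0.971 + 5700 * 0.459 = 16701 + 2616 = 19317
Net migration: Group 1 + 80 → 10660; Group 3 − 540 → 20802
End of period: [10660, 5443, 20802, 5152, 10921, 19317]
Total after period 1: 10660 + 5443 + 20802 + 5152 + 10921 + 19317 = 72295

72295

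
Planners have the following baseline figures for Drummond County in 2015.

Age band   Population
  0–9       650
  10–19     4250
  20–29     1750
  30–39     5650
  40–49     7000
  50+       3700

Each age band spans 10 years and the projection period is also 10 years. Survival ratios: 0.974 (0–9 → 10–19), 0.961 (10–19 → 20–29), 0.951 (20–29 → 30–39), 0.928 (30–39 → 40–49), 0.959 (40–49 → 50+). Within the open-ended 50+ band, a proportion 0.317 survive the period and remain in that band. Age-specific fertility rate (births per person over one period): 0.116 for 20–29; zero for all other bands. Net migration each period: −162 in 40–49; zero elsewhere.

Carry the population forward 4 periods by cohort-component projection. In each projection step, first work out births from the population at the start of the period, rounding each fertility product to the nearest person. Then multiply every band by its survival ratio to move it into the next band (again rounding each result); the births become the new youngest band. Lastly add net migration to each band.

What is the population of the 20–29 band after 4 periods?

Let group 1 be 0–9 through group 6 = 50+.
— Period 1 —
Births: 1750 * 0.116 = 203
Group 2: 650 * 0.974 = 633
Group 3: 4250 * 0.961 = 4084
Group 4: 1750 * 0.951 = 1664
Group 5: 5650 * 0.928 = 5243
Group 6: 7000 * 0.959 + 3700 * 0.317 = 6713 + 1173 = 7886
Net migration: Group 5 − 162 → 5081
End of period: [203, 633, 4084, 1664, 5081, 7886]
— Period 2 —
Births: 4084 * 0.116 = 474
Group 2: 203 * 0.974 = 198
Group 3: 633 * 0.961 = 608
Group 4: 4084 * 0.951 = 3884
Group 5: 1664 * 0.928 = 1544
Group 6: 5081 * 0.959 + 7886 * 0.317 = 4873 + 2500 = 7373
Net migration: Group 5 − 162 → 1382
End of period: [474, 198, 608, 3884, 1382, 7373]
— Period 3 —
Births: 608 * 0.116 = 71
Group 2: 474 * 0.974 = 462
Group 3: 198 * 0.961 = 190
Group 4: 608 * 0.951 = 578
Group 5: 3884 * 0.928 = 3604
Group 6: 1382 * 0.959 + 7373 * 0.317 = 1325 + 2337 = 3662
Net migration: Group 5 − 162 → 3442
End of period: [71, 462, 190, 578, 3442, 3662]
— Period 4 —
Births: 190 * 0.116 = 22
Group 2: 71 * 0.974 = 69
Group 3: 462 * 0.961 = 444
Group 4: 190 * 0.951 = 181
Group 5: 578 * 0.928 = 536
Group 6: 3442 * 0.959 + 3662 * 0.317 = 3301 + 1161 = 4462
Net migration: Group 5 − 162 → 374
End of period: [22, 69, 444, 181, 374, 4462]

444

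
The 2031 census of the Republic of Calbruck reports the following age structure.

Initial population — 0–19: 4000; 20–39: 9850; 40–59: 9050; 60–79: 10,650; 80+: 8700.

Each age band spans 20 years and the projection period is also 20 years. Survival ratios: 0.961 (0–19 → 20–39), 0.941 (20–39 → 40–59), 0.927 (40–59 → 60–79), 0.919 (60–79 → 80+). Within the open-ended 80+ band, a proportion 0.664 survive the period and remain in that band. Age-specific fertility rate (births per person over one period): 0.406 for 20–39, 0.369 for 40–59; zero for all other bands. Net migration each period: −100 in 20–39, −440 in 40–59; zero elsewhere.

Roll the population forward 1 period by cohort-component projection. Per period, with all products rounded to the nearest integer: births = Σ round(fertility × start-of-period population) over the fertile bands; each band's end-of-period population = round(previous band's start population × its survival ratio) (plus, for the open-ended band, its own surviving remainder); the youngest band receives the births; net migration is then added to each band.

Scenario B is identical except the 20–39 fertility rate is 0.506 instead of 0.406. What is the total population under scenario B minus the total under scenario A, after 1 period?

Numbering the groups 1..5 from youngest to oldest:
Period 1:
Births: 9850 * 0.406 = 3999 ; 9050 * 0.369 = 3339 → 7338
Group 2: 4000 * 0.961 = 3844
Group 3: 9850 * 0.941 = 9269
Group 4: 9050 * 0.927 = 8389
Group 5: 10650 * 0.919 + 8700 * 0.664 = 9787 + 5777 = 15564
Net migration: Group 2 − 100 → 3744; Group 3 − 440 → 8829
Population now: 0–19=7338, 20–39=3744, 40–59=8829, 60–79=8389, 80+=15564
Scenario A total after 1 period: 43864
Scenario B projection —
Period 1:
Births: 9850 * 0.506 = 4984 ; 9050 * 0.369 = 3339 → 8323
Group 2: 4000 * 0.961 = 3844
Group 3: 9850 * 0.941 = 9269
Group 4: 9050 * 0.927 = 8389
Group 5: 10650 * 0.919 + 8700 * 0.664 = 9787 + 5777 = 15564
Net migration: Group 2 − 100 → 3744; Group 3 − 440 → 8829
Population now: 0–19=8323, 20–39=3744, 40–59=8829, 60–79=8389, 80+=15564
Scenario B total after 1 period: 44849
Difference B − A = 44849 − 43864 = 985

985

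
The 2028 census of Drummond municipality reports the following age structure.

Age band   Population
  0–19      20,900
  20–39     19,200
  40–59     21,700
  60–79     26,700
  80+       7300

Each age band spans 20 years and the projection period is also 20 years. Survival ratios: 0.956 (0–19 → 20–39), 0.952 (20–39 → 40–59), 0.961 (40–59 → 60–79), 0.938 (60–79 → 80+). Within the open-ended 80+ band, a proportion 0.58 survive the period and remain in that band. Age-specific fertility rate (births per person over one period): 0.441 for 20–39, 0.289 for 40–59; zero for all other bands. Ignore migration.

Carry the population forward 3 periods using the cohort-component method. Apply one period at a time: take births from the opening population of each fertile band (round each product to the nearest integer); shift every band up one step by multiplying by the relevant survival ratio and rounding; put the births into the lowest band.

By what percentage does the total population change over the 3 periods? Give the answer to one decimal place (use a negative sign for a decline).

Call the bands 1 to 5, youngest first.
— Period 1 —
Births: 19200 * 0.441 = 8467  |  21700 * 0.289 = 6271 ⇒ total 14738
Band 2: 20900 * 0.956 = 19980
Band 3: 19200 * 0.952 = 18278
Band 4: 21700 * 0.961 = 20854
Band 5: 26700 * 0.938 + 7300 * 0.58 = 25045 + 4234 = 29279
Giving 14738 / 19980 / 18278 / 20854 / 29279.
— Period 2 —
Births: 19980 * 0.441 = 8811  |  18278 * 0.289 = 5282 ⇒ total 14093
Band 2: 14738 * 0.956 = 14090
Band 3: 19980 * 0.952 = 19021
Band 4: 18278 * 0.961 = 17565
Band 5: 20854 * 0.938 + 29279 * 0.58 = 19561 + 16982 = 36543
Giving 14093 / 14090 / 19021 / 17565 / 36543.
— Period 3 —
Births: 14090 * 0.441 = 6214  |  19021 * 0.289 = 5497 ⇒ total 11711
Band 2: 14093 * 0.956 = 13473
Band 3: 14090 * 0.952 = 13414
Band 4: 19021 * 0.961 = 18279
Band 5: 17565 * 0.938 + 36543 * 0.58 = 16476 + 21195 = 37671
Giving 11711 / 13473 / 13414 / 18279 / 37671.
Total: 95800 → 94548; change = -1252; percentage change = -1.3%

-1.3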